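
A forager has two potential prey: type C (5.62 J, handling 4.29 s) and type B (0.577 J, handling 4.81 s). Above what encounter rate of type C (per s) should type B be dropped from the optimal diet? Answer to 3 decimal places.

0.023 per s

The zero-one rule: include type B iff E₂/h₂ > λE₁/(1+λh₁). Equality gives the switch point.
λE₁h₂ = E₂ + λE₂h₁ ⇒ λ = E₂/(E₁h₂ − E₂h₁) = 0.577/(27.03 − 2.475) = 0.0235 per s.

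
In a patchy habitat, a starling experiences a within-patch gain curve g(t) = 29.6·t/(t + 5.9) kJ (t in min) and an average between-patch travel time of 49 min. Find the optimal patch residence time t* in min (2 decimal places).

17.00 min

By the marginal value theorem, leave when the instantaneous gain rate g'(t) equals the habitat-wide average g(t)/(T + t).
g'(t) = 29.6·5.9/(t + 5.9)². Setting 29.6·5.9/(t+5.9)² = 29.6t/[(t+5.9)(49+t)] gives 5.9(49+t) = t(t+5.9), so t² = 5.9×49 = 289.1.
t* = √289.1 = 17 min.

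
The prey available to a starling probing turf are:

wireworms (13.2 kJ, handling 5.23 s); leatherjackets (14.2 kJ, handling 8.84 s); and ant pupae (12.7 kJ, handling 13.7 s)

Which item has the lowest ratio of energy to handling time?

ant pupae

Profitability E/h (kJ/s): wireworms = 13.2/5.23 = 2.52, leatherjackets = 14.2/8.84 = 1.61, ant pupae = 12.7/13.7 = 0.927.
Ranked: wireworms > leatherjackets > ant pupae.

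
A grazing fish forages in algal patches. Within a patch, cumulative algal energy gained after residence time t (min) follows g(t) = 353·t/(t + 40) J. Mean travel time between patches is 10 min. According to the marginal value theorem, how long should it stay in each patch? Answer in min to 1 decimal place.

By the marginal value theorem, leave when the instantaneous gain rate g'(t) equals the habitat-wide average g(t)/(T + t).
g'(t) = 353·40/(t + 40)². Setting 353·40/(t+40)² = 353t/[(t+40)(10+t)] gives 40(10+t) = t(t+40), so t² = 40×10 = 400.
t* = √400 = 20 min.

20.0 min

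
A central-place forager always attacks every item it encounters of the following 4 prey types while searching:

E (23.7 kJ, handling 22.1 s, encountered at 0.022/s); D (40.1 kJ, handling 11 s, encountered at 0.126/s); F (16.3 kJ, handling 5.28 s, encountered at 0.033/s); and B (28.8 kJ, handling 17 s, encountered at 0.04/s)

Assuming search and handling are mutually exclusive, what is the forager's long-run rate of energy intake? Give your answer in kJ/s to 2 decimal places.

R = (0.022×23.7 + 0.126×40.1 + 0.033×16.3 + 0.04×28.8) / (1 + 0.022×22.1 + 0.126×11 + 0.033×5.28 + 0.04×17) = 7.264/3.726 = 1.949 kJ/s.

1.95 kJ/s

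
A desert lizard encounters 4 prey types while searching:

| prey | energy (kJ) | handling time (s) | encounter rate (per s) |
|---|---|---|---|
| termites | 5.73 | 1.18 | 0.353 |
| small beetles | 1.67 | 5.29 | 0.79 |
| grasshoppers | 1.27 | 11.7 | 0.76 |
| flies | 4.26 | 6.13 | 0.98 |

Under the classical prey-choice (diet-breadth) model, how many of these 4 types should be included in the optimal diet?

1

E/h in descending order: termites 4.86, flies 0.695, small beetles 0.316, grasshoppers 0.109 kJ/s. The optimal diet is the largest prefix of this list for which every included type satisfies E_i/h_i > R on the types above it.
Rate on top 1: 1.428. flies: 0.695 < 1.428 → exclude; stop.
Optimal diet: termites — 1 of 4 types.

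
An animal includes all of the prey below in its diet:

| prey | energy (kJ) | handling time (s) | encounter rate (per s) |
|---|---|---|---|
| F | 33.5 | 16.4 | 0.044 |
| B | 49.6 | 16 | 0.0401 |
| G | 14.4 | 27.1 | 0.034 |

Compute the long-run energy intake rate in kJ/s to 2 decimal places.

1.20 kJ/s

R = Σλ_iE_i / (1 + Σλ_ih_i)
Numerator: 0.044×33.5 + 0.0401×49.6 + 0.034×14.4 = 3.953
Denominator: 1 + 0.044×16.4 + 0.0401×16 + 0.034×27.1 = 3.285
R = 3.953/3.285 = 1.203 kJ/s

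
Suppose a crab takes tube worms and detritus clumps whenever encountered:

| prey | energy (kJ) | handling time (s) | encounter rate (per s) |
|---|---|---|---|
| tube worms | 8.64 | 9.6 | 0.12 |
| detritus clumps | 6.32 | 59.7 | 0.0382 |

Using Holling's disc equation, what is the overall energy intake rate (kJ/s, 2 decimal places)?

Energy encountered per unit search time: 0.12×8.64 + 0.0382×6.32 = 1.278 kJ/s.
Handling time per unit search time: 0.12×9.6 + 0.0382×59.7 = 3.433.
Rate = 1.278/(1 + 3.433) = 0.2884 kJ/s.

0.29 kJ/s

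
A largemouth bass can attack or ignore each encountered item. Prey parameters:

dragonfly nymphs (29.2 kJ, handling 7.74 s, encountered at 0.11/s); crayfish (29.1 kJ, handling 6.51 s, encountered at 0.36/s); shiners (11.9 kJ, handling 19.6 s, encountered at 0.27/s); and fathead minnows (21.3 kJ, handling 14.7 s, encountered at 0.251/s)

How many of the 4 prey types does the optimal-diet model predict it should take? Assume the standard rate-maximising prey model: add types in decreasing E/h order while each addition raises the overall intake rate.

Rank by E/h (kJ/s): crayfish 4.47, dragonfly nymphs 3.77, fathead minnows 1.45, shiners 0.607. Include each in turn until the next type's E/h falls below the running intake rate.
Rate on top 1: 3.133. dragonfly nymphs: 3.77 > 3.133 → include.
Rate on top 2: 3.263. fathead minnows: 1.45 < 3.263 → exclude; stop.
Optimal diet: crayfish, dragonfly nymphs — 2 of 4 types.

2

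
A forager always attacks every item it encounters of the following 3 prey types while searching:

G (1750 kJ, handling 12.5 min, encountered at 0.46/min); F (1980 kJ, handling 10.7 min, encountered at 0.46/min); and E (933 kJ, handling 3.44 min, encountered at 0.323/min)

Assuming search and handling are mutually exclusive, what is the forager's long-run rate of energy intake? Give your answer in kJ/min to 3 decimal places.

Energy encountered per unit search time: 0.46×1750 + 0.46×1980 + 0.323×933 = 2017 kJ/min.
Handling time per unit search time: 0.46×12.5 + 0.46×10.7 + 0.323×3.44 = 11.78.
Rate = 2017/(1 + 11.78) = 157.8 kJ/min.

157.799 kJ/min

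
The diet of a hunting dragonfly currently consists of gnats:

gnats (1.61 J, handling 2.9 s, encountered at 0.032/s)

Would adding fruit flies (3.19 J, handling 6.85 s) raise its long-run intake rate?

Yes

Intake rate on the current diet: R = (0.032×1.61) / (1 + 0.032×2.9) = 0.05152/1.093 = 0.04714 J/s.
fruit flies: E/h = 3.19/6.85 = 0.4657 J/s.
0.4657 > 0.04714, so adding fruit flies raises the average — include it.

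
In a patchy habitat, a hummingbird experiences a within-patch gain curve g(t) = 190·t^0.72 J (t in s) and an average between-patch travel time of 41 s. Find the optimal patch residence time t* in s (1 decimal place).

105.4 s

Maximise g(t)/(T+t): set derivative to zero → g'(t)(T+t) = g(t).
g'(t) = 0.72·190·t^-0.28. Setting 0.72·190·t^-0.28 = 190·t^0.72/(41+t) gives 0.72(41+t) = t, so 0.28·t = 0.72×41.
t* = 0.72×41/0.28 = 105.4 s.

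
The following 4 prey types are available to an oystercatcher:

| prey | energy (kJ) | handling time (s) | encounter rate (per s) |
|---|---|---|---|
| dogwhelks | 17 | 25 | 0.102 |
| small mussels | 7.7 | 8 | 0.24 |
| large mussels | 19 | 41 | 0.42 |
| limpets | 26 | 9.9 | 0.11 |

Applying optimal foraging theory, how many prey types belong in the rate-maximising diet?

1

Profitabilities (E/h, kJ/s): limpets 2.63, small mussels 0.963, dogwhelks 0.68, large mussels 0.463. Add prey in this order while the next type's profitability exceeds the intake rate on those already taken.
Rate on top 1: 1.369. small mussels: 0.963 < 1.369 → exclude; stop.
Optimal diet: limpets — 1 of 4 types.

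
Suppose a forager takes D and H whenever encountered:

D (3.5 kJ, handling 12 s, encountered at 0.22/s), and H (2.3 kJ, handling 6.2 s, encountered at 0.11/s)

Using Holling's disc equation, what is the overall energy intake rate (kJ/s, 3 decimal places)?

R = Σλ_iE_i / (1 + Σλ_ih_i)
Numerator: 0.22×3.5 + 0.11×2.3 = 1.023
Denominator: 1 + 0.22×12 + 0.11×6.2 = 4.322
R = 1.023/4.322 = 0.2367 kJ/s

0.237 kJ/s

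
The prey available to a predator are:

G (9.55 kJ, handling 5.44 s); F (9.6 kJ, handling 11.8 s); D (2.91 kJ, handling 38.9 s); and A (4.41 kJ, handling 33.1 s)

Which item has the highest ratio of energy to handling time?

G

Profitability E/h (kJ/s): G = 9.55/5.44 = 1.76, F = 9.6/11.8 = 0.814, D = 2.91/38.9 = 0.0748, A = 4.41/33.1 = 0.133.
Ranked: G > F > A > D.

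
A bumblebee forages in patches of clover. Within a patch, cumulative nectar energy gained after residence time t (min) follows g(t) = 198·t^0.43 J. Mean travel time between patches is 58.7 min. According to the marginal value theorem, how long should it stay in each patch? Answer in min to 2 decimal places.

44.28 min

Optimal t* satisfies g'(t*) = g(t*)/(T + t*).
g'(t) = 0.43·198·t^-0.57. Setting 0.43·198·t^-0.57 = 198·t^0.43/(58.7+t) gives 0.43(58.7+t) = t, so 0.57·t = 0.43×58.7.
t* = 0.43×58.7/0.57 = 44.28 min.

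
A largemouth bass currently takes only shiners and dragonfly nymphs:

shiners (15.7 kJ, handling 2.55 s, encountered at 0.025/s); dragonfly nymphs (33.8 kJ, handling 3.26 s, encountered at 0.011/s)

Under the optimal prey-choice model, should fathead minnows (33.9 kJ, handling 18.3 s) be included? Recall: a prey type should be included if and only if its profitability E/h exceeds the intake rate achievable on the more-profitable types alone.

Yes

Intake rate on the current diet: R = (0.025×15.7 + 0.011×33.8) / (1 + 0.025×2.55 + 0.011×3.26) = 0.7643/1.1 = 0.6951 kJ/s.
Profitability of fathead minnows: 33.9/18.3 = 1.852 kJ/s.
1.852 > 0.6951, so adding fathead minnows raises the average — include it.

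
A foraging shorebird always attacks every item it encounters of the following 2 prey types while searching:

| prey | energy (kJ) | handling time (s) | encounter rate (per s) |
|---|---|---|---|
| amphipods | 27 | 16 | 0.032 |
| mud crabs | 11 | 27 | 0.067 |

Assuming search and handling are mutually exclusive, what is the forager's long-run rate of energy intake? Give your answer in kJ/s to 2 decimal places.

0.48 kJ/s

R = Σλ_iE_i / (1 + Σλ_ih_i)
Numerator: 0.032×27 + 0.067×11 = 1.601
Denominator: 1 + 0.032×16 + 0.067×27 = 3.321
R = 1.601/3.321 = 0.4821 kJ/s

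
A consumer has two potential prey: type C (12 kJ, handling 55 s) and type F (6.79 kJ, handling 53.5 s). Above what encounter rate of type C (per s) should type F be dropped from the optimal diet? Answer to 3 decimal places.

The zero-one rule: include type F iff E₂/h₂ > λE₁/(1+λh₁). Equality gives the switch point.
λE₁h₂ = E₂ + λE₂h₁ ⇒ λ = E₂/(E₁h₂ − E₂h₁) = 6.79/(642 − 373.4) = 0.02528 per s.

0.025 per s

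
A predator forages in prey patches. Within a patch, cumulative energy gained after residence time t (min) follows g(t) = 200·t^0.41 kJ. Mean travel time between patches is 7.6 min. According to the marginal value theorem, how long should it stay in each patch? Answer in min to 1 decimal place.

Optimal t* satisfies g'(t*) = g(t*)/(T + t*).
g'(t) = 0.41·200·t^-0.59. Setting 0.41·200·t^-0.59 = 200·t^0.41/(7.6+t) gives 0.41(7.6+t) = t, so 0.59·t = 0.41×7.6.
t* = 0.41×7.6/0.59 = 5.281 min.

5.3 min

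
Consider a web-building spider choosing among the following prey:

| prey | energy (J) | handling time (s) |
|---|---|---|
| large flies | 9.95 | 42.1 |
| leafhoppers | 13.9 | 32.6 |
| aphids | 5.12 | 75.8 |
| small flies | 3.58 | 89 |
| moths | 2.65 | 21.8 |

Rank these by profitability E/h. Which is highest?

leafhoppers

In descending order of E/h:
leafhoppers: 13.9/32.6 = 0.426 J/s
large flies: 9.95/42.1 = 0.236 J/s
moths: 2.65/21.8 = 0.122 J/s
aphids: 5.12/75.8 = 0.0675 J/s
small flies: 3.58/89 = 0.0402 J/s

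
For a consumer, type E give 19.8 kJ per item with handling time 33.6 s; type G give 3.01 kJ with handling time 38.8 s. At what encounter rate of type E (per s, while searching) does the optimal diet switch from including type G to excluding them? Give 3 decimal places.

Drop type G once their profitability E₂/h₂ falls below the rate achievable on type E alone: E₂/h₂ = λE₁/(1 + λh₁).
Solve for λ: λE₁h₂ = E₂(1 + λh₁) → λ(E₁h₂ − E₂h₁) = E₂ → λ = E₂/(E₁h₂ − E₂h₁).
λ = 3.01/(19.8×38.8 − 3.01×33.6) = 3.01/667.1 = 0.004512 per s.

0.005 per s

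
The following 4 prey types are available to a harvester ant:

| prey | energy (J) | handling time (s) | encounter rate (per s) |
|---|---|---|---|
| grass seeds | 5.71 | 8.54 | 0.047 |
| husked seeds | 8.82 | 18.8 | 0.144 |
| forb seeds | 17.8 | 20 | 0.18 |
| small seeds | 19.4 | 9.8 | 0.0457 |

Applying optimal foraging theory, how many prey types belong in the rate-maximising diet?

Profitabilities (E/h, J/s): small seeds 1.98, forb seeds 0.89, grass seeds 0.669, husked seeds 0.469. Add prey in this order while the next type's profitability exceeds the intake rate on those already taken.
Rate on top 1: 0.6123. forb seeds: 0.89 > 0.6123 → include.
Rate on top 2: 0.8104. grass seeds: 0.669 < 0.8104 → exclude; stop.
Optimal diet: small seeds, forb seeds — 2 of 4 types.

2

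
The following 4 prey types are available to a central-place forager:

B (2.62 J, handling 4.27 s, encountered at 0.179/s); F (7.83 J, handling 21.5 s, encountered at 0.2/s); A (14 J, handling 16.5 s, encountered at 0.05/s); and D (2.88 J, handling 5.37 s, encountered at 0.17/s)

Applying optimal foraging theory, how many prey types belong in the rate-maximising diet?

3

Profitabilities (E/h, J/s): A 0.848, B 0.614, D 0.536, F 0.364. Add prey in this order while the next type's profitability exceeds the intake rate on those already taken.
Rate on top 1: 0.3836. B: 0.614 > 0.3836 → include.
Rate on top 2: 0.4515. D: 0.536 > 0.4515 → include.
Rate on top 3: 0.4736. F: 0.364 < 0.4736 → exclude; stop.
Optimal diet: A, B, D — 3 of 4 types.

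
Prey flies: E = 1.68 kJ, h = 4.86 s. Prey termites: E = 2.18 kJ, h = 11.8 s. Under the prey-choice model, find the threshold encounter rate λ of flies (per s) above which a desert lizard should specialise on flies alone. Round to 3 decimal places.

Drop termites once their profitability E₂/h₂ falls below the rate achievable on flies alone: E₂/h₂ = λE₁/(1 + λh₁).
Solve for λ: λE₁h₂ = E₂(1 + λh₁) → λ(E₁h₂ − E₂h₁) = E₂ → λ = E₂/(E₁h₂ − E₂h₁).
λ = 2.18/(1.68×11.8 − 2.18×4.86) = 2.18/9.229 = 0.2362 per s.

0.236 per s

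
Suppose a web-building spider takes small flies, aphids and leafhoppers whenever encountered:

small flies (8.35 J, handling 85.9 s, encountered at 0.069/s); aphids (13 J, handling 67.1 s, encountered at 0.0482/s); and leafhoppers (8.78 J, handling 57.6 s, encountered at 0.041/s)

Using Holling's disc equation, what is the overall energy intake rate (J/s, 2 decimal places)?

0.12 J/s

R = Σλ_iE_i / (1 + Σλ_ih_i)
Numerator: 0.069×8.35 + 0.0482×13 + 0.041×8.78 = 1.563
Denominator: 1 + 0.069×85.9 + 0.0482×67.1 + 0.041×57.6 = 12.52
R = 1.563/12.52 = 0.1248 J/s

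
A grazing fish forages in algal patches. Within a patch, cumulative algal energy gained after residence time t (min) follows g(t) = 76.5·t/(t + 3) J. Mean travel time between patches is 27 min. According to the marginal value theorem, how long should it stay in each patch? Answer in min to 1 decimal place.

9.0 min

By the marginal value theorem, leave when the instantaneous gain rate g'(t) equals the habitat-wide average g(t)/(T + t).
g'(t) = 76.5·3/(t + 3)². Setting 76.5·3/(t+3)² = 76.5t/[(t+3)(27+t)] gives 3(27+t) = t(t+3), so t² = 3×27 = 81.
t* = √81 = 9 min.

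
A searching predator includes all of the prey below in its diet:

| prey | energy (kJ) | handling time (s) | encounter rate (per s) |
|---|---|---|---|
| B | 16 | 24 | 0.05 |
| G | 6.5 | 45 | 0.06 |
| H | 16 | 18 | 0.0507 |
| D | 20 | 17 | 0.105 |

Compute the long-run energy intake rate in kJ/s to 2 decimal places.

Energy encountered per unit search time: 0.05×16 + 0.06×6.5 + 0.0507×16 + 0.105×20 = 4.101 kJ/s.
Handling time per unit search time: 0.05×24 + 0.06×45 + 0.0507×18 + 0.105×17 = 6.598.
Rate = 4.101/(1 + 6.598) = 0.5398 kJ/s.

0.54 kJ/s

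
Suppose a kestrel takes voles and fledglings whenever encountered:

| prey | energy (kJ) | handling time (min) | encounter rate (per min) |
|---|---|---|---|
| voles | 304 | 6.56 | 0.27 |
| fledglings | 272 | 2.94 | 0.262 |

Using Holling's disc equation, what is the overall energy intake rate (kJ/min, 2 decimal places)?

43.30 kJ/min

Energy encountered per unit search time: 0.27×304 + 0.262×272 = 153.3 kJ/min.
Handling time per unit search time: 0.27×6.56 + 0.262×2.94 = 2.541.
Rate = 153.3/(1 + 2.541) = 43.3 kJ/min.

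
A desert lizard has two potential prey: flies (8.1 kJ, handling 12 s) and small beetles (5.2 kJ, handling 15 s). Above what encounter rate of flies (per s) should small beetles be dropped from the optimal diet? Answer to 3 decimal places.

The zero-one rule: include small beetles iff E₂/h₂ > λE₁/(1+λh₁). Equality gives the switch point.
λE₁h₂ = E₂ + λE₂h₁ ⇒ λ = E₂/(E₁h₂ − E₂h₁) = 5.2/(121.5 − 62.4) = 0.08799 per s.

0.088 per s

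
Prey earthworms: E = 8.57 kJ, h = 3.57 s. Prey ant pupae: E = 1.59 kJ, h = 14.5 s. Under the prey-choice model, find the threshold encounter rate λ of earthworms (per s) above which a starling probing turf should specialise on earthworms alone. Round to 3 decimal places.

0.013 per s

The zero-one rule: include ant pupae iff E₂/h₂ > λE₁/(1+λh₁). Equality gives the switch point.
λE₁h₂ = E₂ + λE₂h₁ ⇒ λ = E₂/(E₁h₂ − E₂h₁) = 1.59/(124.3 − 5.676) = 0.01341 per s.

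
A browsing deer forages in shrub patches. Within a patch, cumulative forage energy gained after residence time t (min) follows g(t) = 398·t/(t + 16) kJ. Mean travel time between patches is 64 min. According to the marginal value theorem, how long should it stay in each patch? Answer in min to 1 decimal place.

By the marginal value theorem, leave when the instantaneous gain rate g'(t) equals the habitat-wide average g(t)/(T + t).
g'(t) = 398·16/(t + 16)². Setting 398·16/(t+16)² = 398t/[(t+16)(64+t)] gives 16(64+t) = t(t+16), so t² = 16×64 = 1024.
t* = √1024 = 32 min.

32.0 min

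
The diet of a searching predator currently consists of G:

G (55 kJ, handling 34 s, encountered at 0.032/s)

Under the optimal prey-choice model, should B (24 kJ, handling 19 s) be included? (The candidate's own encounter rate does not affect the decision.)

Intake rate on the current diet: R = (0.032×55) / (1 + 0.032×34) = 1.76/2.088 = 0.8429 kJ/s.
B: E/h = 24/19 = 1.263 kJ/s.
Since 1.263 > R, including B increases the long-run rate.

Yes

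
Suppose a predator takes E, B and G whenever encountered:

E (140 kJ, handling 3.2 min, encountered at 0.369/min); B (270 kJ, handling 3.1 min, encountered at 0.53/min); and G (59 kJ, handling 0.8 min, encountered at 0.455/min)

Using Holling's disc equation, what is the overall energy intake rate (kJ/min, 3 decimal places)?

R = (0.369×140 + 0.53×270 + 0.455×59) / (1 + 0.369×3.2 + 0.53×3.1 + 0.455×0.8) = 221.6/4.188 = 52.92 kJ/min.

52.917 kJ/min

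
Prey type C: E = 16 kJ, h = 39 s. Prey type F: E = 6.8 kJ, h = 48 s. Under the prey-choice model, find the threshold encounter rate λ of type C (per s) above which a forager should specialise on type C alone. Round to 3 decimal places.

0.014 per s

Drop type F once their profitability E₂/h₂ falls below the rate achievable on type C alone: E₂/h₂ = λE₁/(1 + λh₁).
Solve for λ: λE₁h₂ = E₂(1 + λh₁) → λ(E₁h₂ − E₂h₁) = E₂ → λ = E₂/(E₁h₂ − E₂h₁).
λ = 6.8/(16×48 − 6.8×39) = 6.8/502.8 = 0.01352 per s.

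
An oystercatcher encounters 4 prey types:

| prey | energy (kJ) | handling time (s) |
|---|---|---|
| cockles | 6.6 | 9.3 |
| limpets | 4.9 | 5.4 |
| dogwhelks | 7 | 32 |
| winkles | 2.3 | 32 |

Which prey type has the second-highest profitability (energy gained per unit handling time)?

cockles

Profitability E/h (kJ/s): cockles = 6.6/9.3 = 0.71, limpets = 4.9/5.4 = 0.907, dogwhelks = 7/32 = 0.219, winkles = 2.3/32 = 0.0719.
Ranked: limpets > cockles > dogwhelks > winkles.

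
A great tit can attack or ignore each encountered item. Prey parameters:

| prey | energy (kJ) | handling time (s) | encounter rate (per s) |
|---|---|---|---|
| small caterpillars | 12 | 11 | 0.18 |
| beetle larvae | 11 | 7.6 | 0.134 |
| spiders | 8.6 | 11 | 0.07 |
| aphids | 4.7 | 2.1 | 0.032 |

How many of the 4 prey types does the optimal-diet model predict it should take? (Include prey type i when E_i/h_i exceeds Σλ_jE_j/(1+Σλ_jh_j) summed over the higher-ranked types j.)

3

E/h in descending order: aphids 2.24, beetle larvae 1.45, small caterpillars 1.09, spiders 0.782 kJ/s. The optimal diet is the largest prefix of this list for which every included type satisfies E_i/h_i > R on the types above it.
Rate on top 1: 0.1409. beetle larvae: 1.45 > 0.1409 → include.
Rate on top 2: 0.7789. small caterpillars: 1.09 > 0.7789 → include.
Rate on top 3: 0.9308. spiders: 0.782 < 0.9308 → exclude; stop.
Optimal diet: aphids, beetle larvae, small caterpillars — 3 of 4 types.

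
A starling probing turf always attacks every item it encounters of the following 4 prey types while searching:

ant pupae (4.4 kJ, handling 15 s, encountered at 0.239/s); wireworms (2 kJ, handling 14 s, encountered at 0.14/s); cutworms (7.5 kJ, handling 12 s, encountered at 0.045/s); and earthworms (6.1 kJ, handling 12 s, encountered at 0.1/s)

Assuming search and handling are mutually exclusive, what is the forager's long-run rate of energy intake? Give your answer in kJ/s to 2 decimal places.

0.28 kJ/s

R = (0.239×4.4 + 0.14×2 + 0.045×7.5 + 0.1×6.1) / (1 + 0.239×15 + 0.14×14 + 0.045×12 + 0.1×12) = 2.279/8.285 = 0.2751 kJ/s.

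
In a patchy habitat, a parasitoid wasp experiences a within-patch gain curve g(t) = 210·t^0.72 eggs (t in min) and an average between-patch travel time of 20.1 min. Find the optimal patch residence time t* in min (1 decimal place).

Maximise g(t)/(T+t): set derivative to zero → g'(t)(T+t) = g(t).
g'(t) = 0.72·210·t^-0.28. Setting 0.72·210·t^-0.28 = 210·t^0.72/(20.1+t) gives 0.72(20.1+t) = t, so 0.28·t = 0.72×20.1.
t* = 0.72×20.1/0.28 = 51.69 min.

51.7 min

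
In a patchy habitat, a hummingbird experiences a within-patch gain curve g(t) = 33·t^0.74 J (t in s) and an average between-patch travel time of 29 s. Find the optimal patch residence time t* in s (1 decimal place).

82.5 s

By the marginal value theorem, leave when the instantaneous gain rate g'(t) equals the habitat-wide average g(t)/(T + t).
g'(t) = 0.74·33·t^-0.26. Setting 0.74·33·t^-0.26 = 33·t^0.74/(29+t) gives 0.74(29+t) = t, so 0.26·t = 0.74×29.
t* = 0.74×29/0.26 = 82.54 s.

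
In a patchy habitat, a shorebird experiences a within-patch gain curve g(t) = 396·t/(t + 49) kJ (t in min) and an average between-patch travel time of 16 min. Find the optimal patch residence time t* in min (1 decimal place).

Maximise g(t)/(T+t): set derivative to zero → g'(t)(T+t) = g(t).
g'(t) = 396·49/(t + 49)². Setting 396·49/(t+49)² = 396t/[(t+49)(16+t)] gives 49(16+t) = t(t+49), so t² = 49×16 = 784.
t* = √784 = 28 min.

28.0 min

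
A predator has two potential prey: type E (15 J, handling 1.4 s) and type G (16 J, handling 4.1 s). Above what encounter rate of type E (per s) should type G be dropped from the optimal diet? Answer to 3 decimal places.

The zero-one rule: include type G iff E₂/h₂ > λE₁/(1+λh₁). Equality gives the switch point.
λE₁h₂ = E₂ + λE₂h₁ ⇒ λ = E₂/(E₁h₂ − E₂h₁) = 16/(61.5 − 22.4) = 0.4092 per s.

0.409 per s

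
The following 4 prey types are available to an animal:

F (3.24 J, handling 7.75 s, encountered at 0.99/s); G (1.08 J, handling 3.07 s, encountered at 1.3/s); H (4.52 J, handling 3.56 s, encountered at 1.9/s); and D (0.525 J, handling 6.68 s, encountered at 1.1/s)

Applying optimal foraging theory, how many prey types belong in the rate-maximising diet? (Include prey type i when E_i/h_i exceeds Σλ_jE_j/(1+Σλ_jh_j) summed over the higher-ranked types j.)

E/h in descending order: H 1.27, F 0.418, G 0.352, D 0.0786 J/s. The optimal diet is the largest prefix of this list for which every included type satisfies E_i/h_i > R on the types above it.
Rate on top 1: 1.106. F: 0.418 < 1.106 → exclude; stop.
Optimal diet: H — 1 of 4 types.

1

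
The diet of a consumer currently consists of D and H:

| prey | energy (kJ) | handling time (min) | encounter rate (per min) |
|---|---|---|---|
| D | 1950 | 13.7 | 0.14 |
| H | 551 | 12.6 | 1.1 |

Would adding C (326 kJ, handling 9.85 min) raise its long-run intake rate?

Current rate: (0.14×1950 + 1.1×551)/(1 + 0.14×13.7 + 1.1×12.6) = 52.4 kJ/min.
C: E/h = 326/9.85 = 33.1 kJ/min.
33.1 < 52.4, so adding C would lower the average — exclude it.

No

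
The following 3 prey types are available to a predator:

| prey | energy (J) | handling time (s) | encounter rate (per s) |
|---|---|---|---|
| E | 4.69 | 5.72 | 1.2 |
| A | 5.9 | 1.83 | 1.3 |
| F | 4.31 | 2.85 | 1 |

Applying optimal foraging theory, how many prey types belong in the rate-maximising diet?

1

E/h in descending order: A 3.22, F 1.51, E 0.82 J/s. The optimal diet is the largest prefix of this list for which every included type satisfies E_i/h_i > R on the types above it.
Rate on top 1: 2.27. F: 1.51 < 2.27 → exclude; stop.
Optimal diet: A — 1 of 3 types.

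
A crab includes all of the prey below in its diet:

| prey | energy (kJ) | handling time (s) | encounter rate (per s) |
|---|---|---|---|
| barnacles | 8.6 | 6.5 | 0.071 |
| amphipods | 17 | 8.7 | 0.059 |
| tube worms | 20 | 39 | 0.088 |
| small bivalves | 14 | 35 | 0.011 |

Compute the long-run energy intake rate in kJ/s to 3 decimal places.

R = Σλ_iE_i / (1 + Σλ_ih_i)
Numerator: 0.071×8.6 + 0.059×17 + 0.088×20 + 0.011×14 = 3.528
Denominator: 1 + 0.071×6.5 + 0.059×8.7 + 0.088×39 + 0.011×35 = 5.792
R = 3.528/5.792 = 0.6091 kJ/s

0.609 kJ/s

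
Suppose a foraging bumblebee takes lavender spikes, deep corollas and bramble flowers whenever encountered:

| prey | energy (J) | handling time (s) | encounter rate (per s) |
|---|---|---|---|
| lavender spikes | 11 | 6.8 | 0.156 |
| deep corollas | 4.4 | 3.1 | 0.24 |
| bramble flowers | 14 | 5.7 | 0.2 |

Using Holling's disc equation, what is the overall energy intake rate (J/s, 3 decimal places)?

Energy encountered per unit search time: 0.156×11 + 0.24×4.4 + 0.2×14 = 5.572 J/s.
Handling time per unit search time: 0.156×6.8 + 0.24×3.1 + 0.2×5.7 = 2.945.
Rate = 5.572/(1 + 2.945) = 1.412 J/s.

1.412 J/s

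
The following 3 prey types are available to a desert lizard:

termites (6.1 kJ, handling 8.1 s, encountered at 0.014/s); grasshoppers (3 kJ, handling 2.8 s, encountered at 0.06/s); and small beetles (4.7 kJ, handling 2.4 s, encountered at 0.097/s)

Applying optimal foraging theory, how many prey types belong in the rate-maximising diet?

Rank by E/h (kJ/s): small beetles 1.96, grasshoppers 1.07, termites 0.753. Include each in turn until the next type's E/h falls below the running intake rate.
Rate on top 1: 0.3698. grasshoppers: 1.07 > 0.3698 → include.
Rate on top 2: 0.454. termites: 0.753 > 0.454 → include.
Optimal diet: small beetles, grasshoppers, termites — 3 of 3 types.

3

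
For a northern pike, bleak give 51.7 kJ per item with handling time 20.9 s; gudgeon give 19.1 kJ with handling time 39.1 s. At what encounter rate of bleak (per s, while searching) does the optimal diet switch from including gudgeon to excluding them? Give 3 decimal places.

The zero-one rule: include gudgeon iff E₂/h₂ > λE₁/(1+λh₁). Equality gives the switch point.
λE₁h₂ = E₂ + λE₂h₁ ⇒ λ = E₂/(E₁h₂ − E₂h₁) = 19.1/(2021 − 399.2) = 0.01177 per s.

0.012 per s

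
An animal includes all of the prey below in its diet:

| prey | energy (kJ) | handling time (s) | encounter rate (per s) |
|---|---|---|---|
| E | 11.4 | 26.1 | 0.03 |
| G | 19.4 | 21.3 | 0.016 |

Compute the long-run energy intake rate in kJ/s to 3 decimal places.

0.307 kJ/s

Energy encountered per unit search time: 0.03×11.4 + 0.016×19.4 = 0.6524 kJ/s.
Handling time per unit search time: 0.03×26.1 + 0.016×21.3 = 1.124.
Rate = 0.6524/(1 + 1.124) = 0.3072 kJ/s.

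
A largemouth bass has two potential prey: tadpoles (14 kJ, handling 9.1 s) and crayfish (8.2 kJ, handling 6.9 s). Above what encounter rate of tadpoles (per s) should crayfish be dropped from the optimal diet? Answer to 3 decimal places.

At the threshold, the rate on tadpoles alone equals the profitability of crayfish: λ·14/(1 + λ·9.1) = 8.2/6.9 = 1.188.
Rearranging, λ(14 − 1.188×9.1) = 1.188, so λ = 1.188/3.186 = 0.3731 per s.

0.373 per s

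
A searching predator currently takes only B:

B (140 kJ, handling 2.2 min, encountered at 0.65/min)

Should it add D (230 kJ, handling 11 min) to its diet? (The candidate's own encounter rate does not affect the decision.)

On B alone, R = ΣλE/(1+Σλh) = 91/2.43 = 37.45 kJ/min.
Profitability of D: 230/11 = 20.91 kJ/min.
Since 20.91 < R, time spent handling D is better spent searching.

No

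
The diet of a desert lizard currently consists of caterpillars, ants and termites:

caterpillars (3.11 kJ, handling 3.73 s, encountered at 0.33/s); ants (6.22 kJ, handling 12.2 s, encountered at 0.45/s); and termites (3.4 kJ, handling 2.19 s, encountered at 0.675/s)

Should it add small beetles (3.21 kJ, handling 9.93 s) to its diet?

Intake rate on the current diet: R = (0.33×3.11 + 0.45×6.22 + 0.675×3.4) / (1 + 0.33×3.73 + 0.45×12.2 + 0.675×2.19) = 6.12/9.199 = 0.6653 kJ/s.
small beetles: E/h = 3.21/9.93 = 0.3233 kJ/s.
0.3233 < 0.6653, so adding small beetles would lower the average — exclude it.

No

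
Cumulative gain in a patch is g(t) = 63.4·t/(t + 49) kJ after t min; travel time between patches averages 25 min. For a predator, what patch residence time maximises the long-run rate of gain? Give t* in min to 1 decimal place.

35.0 min

By the marginal value theorem, leave when the instantaneous gain rate g'(t) equals the habitat-wide average g(t)/(T + t).
g'(t) = 63.4·49/(t + 49)². Setting 63.4·49/(t+49)² = 63.4t/[(t+49)(25+t)] gives 49(25+t) = t(t+49), so t² = 49×25 = 1225.
t* = √1225 = 35 min.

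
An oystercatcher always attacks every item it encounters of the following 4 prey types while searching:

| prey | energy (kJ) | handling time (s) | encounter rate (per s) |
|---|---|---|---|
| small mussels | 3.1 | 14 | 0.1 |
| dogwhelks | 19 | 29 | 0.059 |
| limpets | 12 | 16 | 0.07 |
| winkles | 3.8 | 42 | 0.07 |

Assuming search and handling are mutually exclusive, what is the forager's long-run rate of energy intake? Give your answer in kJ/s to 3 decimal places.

Energy encountered per unit search time: 0.1×3.1 + 0.059×19 + 0.07×12 + 0.07×3.8 = 2.537 kJ/s.
Handling time per unit search time: 0.1×14 + 0.059×29 + 0.07×16 + 0.07×42 = 7.171.
Rate = 2.537/(1 + 7.171) = 0.3105 kJ/s.

0.310 kJ/s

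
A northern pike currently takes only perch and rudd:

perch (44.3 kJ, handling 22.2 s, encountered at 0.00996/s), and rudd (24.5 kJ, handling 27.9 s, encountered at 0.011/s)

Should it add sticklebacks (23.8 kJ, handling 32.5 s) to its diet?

Yes

Intake rate on the current diet: R = (0.00996×44.3 + 0.011×24.5) / (1 + 0.00996×22.2 + 0.011×27.9) = 0.7107/1.528 = 0.4651 kJ/s.
Profitability of sticklebacks: 23.8/32.5 = 0.7323 kJ/s.
0.7323 > 0.4651, so adding sticklebacks raises the average — include it.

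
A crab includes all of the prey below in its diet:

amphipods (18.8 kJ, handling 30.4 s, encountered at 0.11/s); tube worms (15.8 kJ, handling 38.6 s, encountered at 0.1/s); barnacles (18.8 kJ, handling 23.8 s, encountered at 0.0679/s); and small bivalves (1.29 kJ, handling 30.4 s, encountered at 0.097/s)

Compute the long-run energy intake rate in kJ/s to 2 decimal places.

0.40 kJ/s

R = (0.11×18.8 + 0.1×15.8 + 0.0679×18.8 + 0.097×1.29) / (1 + 0.11×30.4 + 0.1×38.6 + 0.0679×23.8 + 0.097×30.4) = 5.05/12.77 = 0.3955 kJ/s.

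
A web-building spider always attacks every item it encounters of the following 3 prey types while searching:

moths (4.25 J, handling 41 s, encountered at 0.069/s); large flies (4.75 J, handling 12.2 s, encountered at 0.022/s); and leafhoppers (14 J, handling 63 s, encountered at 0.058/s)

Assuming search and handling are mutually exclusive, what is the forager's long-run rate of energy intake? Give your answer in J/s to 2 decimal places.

Energy encountered per unit search time: 0.069×4.25 + 0.022×4.75 + 0.058×14 = 1.21 J/s.
Handling time per unit search time: 0.069×41 + 0.022×12.2 + 0.058×63 = 6.751.
Rate = 1.21/(1 + 6.751) = 0.1561 J/s.

0.16 J/s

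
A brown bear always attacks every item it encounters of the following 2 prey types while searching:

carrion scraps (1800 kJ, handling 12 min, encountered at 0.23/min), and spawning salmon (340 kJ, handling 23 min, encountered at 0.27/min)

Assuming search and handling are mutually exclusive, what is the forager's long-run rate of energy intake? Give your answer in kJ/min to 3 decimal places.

50.732 kJ/min

Energy encountered per unit search time: 0.23×1800 + 0.27×340 = 505.8 kJ/min.
Handling time per unit search time: 0.23×12 + 0.27×23 = 8.97.
Rate = 505.8/(1 + 8.97) = 50.73 kJ/min.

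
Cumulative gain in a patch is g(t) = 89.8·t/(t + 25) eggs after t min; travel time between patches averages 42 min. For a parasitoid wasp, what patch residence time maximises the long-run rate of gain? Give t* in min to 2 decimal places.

32.40 min

By the marginal value theorem, leave when the instantaneous gain rate g'(t) equals the habitat-wide average g(t)/(T + t).
g'(t) = 89.8·25/(t + 25)². Setting 89.8·25/(t+25)² = 89.8t/[(t+25)(42+t)] gives 25(42+t) = t(t+25), so t² = 25×42 = 1050.
t* = √1050 = 32.4 min.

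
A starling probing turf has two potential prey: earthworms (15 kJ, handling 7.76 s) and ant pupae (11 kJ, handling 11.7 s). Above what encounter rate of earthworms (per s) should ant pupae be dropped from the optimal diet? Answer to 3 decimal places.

The zero-one rule: include ant pupae iff E₂/h₂ > λE₁/(1+λh₁). Equality gives the switch point.
λE₁h₂ = E₂ + λE₂h₁ ⇒ λ = E₂/(E₁h₂ − E₂h₁) = 11/(175.5 − 85.36) = 0.122 per s.

0.122 per s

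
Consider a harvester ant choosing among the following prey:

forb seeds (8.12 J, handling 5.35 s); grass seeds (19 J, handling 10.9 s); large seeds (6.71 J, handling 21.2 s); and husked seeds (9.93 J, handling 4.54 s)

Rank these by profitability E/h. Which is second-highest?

grass seeds

Profitability E/h (J/s): forb seeds = 8.12/5.35 = 1.52, grass seeds = 19/10.9 = 1.74, large seeds = 6.71/21.2 = 0.317, husked seeds = 9.93/4.54 = 2.19.
Ranked: husked seeds > grass seeds > forb seeds > large seeds.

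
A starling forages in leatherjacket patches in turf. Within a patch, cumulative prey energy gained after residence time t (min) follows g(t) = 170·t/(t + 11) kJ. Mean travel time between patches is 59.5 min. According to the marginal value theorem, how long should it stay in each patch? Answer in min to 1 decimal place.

Optimal t* satisfies g'(t*) = g(t*)/(T + t*).
g'(t) = 170·11/(t + 11)². Setting 170·11/(t+11)² = 170t/[(t+11)(59.5+t)] gives 11(59.5+t) = t(t+11), so t² = 11×59.5 = 654.5.
t* = √654.5 = 25.58 min.

25.6 min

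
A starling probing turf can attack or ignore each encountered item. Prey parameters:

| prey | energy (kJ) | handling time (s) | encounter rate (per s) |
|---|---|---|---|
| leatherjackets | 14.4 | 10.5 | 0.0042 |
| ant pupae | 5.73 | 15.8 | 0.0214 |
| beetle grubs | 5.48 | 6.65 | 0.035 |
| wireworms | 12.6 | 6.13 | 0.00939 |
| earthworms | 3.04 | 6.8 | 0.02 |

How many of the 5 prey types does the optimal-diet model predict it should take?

5

E/h in descending order: wireworms 2.06, leatherjackets 1.37, beetle grubs 0.824, earthworms 0.447, ant pupae 0.363 kJ/s. The optimal diet is the largest prefix of this list for which every included type satisfies E_i/h_i > R on the types above it.
Rate on top 1: 0.1119. leatherjackets: 1.37 > 0.1119 → include.
Rate on top 2: 0.1623. beetle grubs: 0.824 > 0.1623 → include.
Rate on top 3: 0.2777. earthworms: 0.447 > 0.2777 → include.
Rate on top 4: 0.2934. ant pupae: 0.363 > 0.2934 → include.
Optimal diet: wireworms, leatherjackets, beetle grubs, earthworms, ant pupae — 5 of 5 types.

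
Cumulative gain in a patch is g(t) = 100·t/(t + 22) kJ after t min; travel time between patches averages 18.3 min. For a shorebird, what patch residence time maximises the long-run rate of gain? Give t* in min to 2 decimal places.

Optimal t* satisfies g'(t*) = g(t*)/(T + t*).
g'(t) = 100·22/(t + 22)². Setting 100·22/(t+22)² = 100t/[(t+22)(18.3+t)] gives 22(18.3+t) = t(t+22), so t² = 22×18.3 = 402.6.
t* = √402.6 = 20.06 min.

20.06 min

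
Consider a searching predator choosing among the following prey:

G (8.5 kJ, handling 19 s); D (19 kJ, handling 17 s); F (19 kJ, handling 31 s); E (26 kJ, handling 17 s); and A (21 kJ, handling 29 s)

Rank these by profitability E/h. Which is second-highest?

In descending order of E/h:
E: 26/17 = 1.53 kJ/s
D: 19/17 = 1.12 kJ/s
A: 21/29 = 0.724 kJ/s
F: 19/31 = 0.613 kJ/s
G: 8.5/19 = 0.447 kJ/s

D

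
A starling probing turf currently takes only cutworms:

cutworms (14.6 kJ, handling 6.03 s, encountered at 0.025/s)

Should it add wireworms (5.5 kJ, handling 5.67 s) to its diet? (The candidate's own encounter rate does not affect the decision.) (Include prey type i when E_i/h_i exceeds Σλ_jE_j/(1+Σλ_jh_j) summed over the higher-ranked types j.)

Yes

Intake rate on the current diet: R = (0.025×14.6) / (1 + 0.025×6.03) = 0.365/1.151 = 0.3172 kJ/s.
wireworms: E/h = 5.5/5.67 = 0.97 kJ/s.
0.97 > 0.3172, so adding wireworms raises the average — include it.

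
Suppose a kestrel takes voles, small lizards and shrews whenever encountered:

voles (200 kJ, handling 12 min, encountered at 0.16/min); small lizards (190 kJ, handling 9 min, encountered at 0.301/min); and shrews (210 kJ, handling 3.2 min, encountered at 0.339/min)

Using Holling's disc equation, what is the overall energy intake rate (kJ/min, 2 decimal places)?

R = Σλ_iE_i / (1 + Σλ_ih_i)
Numerator: 0.16×200 + 0.301×190 + 0.339×210 = 160.4
Denominator: 1 + 0.16×12 + 0.301×9 + 0.339×3.2 = 6.714
R = 160.4/6.714 = 23.89 kJ/min

23.89 kJ/min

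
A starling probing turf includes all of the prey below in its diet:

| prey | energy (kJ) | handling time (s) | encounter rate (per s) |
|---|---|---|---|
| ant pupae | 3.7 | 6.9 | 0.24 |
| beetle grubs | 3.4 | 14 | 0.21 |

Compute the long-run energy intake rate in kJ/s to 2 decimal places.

R = Σλ_iE_i / (1 + Σλ_ih_i)
Numerator: 0.24×3.7 + 0.21×3.4 = 1.602
Denominator: 1 + 0.24×6.9 + 0.21×14 = 5.596
R = 1.602/5.596 = 0.2863 kJ/s

0.29 kJ/s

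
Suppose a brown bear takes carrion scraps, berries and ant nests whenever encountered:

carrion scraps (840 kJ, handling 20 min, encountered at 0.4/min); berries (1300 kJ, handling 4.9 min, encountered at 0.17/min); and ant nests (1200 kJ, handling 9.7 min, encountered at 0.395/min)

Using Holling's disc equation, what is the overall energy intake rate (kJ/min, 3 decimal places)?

75.451 kJ/min

R = Σλ_iE_i / (1 + Σλ_ih_i)
Numerator: 0.4×840 + 0.17×1300 + 0.395×1200 = 1031
Denominator: 1 + 0.4×20 + 0.17×4.9 + 0.395×9.7 = 13.66
R = 1031/13.66 = 75.45 kJ/min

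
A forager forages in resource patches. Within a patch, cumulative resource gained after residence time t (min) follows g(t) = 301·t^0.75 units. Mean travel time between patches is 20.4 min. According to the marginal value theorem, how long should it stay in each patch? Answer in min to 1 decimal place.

Optimal t* satisfies g'(t*) = g(t*)/(T + t*).
g'(t) = 0.75·301·t^-0.25. Setting 0.75·301·t^-0.25 = 301·t^0.75/(20.4+t) gives 0.75(20.4+t) = t, so 0.25·t = 0.75×20.4.
t* = 0.75×20.4/0.25 = 61.2 min.

61.2 min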